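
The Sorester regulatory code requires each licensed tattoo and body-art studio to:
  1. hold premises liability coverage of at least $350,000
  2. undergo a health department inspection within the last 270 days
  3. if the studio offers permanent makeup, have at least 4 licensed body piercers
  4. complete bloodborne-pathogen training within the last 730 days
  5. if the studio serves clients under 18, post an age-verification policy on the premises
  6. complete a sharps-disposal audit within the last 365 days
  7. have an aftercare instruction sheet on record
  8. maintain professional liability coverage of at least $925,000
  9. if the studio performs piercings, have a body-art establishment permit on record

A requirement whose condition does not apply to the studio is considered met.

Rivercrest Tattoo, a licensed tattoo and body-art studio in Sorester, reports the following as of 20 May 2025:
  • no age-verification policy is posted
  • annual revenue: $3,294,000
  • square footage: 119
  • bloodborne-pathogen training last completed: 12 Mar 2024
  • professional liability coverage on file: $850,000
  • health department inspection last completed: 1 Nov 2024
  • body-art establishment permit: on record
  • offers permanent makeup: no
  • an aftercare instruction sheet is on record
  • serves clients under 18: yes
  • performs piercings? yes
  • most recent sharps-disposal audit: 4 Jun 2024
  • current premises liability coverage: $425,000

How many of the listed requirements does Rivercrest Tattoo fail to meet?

1. premises liability coverage $425,000 ≥ $350,000 → met
2. health department inspection 200 days ago vs limit 270 → met
3. condition 'offers permanent makeup' does not hold → requirement n/a → met
4. bloodborne-pathogen training 434 days ago vs limit 730 → met
5. condition 'serves clients under 18' holds; age-verification policy absent → not met
6. sharps-disposal audit 350 days ago vs limit 365 → met
7. aftercare instruction sheet present → met
8. professional liability coverage $850,000 < $925,000 → not met
9. condition 'performs piercings' holds; body-art establishment permit present → met
Not met: 2 of 9

2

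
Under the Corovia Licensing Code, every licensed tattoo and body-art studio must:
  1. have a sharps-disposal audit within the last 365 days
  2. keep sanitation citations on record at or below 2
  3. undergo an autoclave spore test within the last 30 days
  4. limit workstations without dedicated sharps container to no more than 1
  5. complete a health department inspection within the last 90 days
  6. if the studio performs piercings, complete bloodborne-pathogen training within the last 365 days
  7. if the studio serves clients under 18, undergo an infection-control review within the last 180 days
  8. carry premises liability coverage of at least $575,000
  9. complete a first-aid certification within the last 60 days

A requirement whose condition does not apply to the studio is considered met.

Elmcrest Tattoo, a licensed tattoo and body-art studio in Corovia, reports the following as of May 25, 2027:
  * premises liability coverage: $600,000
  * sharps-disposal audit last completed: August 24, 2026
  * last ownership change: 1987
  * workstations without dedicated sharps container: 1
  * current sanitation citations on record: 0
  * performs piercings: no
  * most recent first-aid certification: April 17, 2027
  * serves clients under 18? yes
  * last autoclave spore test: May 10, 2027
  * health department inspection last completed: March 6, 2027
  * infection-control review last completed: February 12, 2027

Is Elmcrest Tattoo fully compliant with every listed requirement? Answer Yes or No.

Yes

1. sharps-disposal audit 274 days ago vs limit 365 → met
2. sanitation citations on record 0 ≤ 2 → met
3. autoclave spore test 15 days ago vs limit 30 → met
4. workstations without dedicated sharps container 1 ≤ 1 → met
5. health department inspection 80 days ago vs limit 90 → met
6. condition 'performs piercings' does not hold → requirement n/a → met
7. condition 'serves clients under 18' holds; infection-control review 102 days ago vs limit 180 → met
8. premises liability coverage $600,000 ≥ $575,000 → met
9. first-aid certification 38 days ago vs limit 60 → met
All met.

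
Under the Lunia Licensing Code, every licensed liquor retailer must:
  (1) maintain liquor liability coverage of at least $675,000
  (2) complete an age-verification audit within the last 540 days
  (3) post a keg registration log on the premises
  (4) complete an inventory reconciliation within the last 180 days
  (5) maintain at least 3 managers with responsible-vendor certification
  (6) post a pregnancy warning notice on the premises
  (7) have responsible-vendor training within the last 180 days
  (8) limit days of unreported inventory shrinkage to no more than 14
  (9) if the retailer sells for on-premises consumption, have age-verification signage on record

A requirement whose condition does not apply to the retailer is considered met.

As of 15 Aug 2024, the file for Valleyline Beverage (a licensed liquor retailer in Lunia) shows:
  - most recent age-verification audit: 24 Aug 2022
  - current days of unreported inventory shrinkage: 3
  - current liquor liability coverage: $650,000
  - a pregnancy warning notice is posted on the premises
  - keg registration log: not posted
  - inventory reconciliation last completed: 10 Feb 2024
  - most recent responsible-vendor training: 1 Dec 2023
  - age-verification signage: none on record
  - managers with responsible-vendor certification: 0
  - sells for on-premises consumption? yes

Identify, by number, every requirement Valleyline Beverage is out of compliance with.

1. liquor liability coverage $650,000 < $675,000 → not met
2. age-verification audit 722 days ago vs limit 540 → not met
3. keg registration log absent → not met
4. inventory reconciliation 187 days ago vs limit 180 → not met
5. managers with responsible-vendor certification 0 < 3 → not met
6. pregnancy warning notice present → met
7. responsible-vendor training 258 days ago vs limit 180 → not met
8. days of unreported inventory shrinkage 3 ≤ 14 → met
9. condition 'sells for on-premises consumption' holds; age-verification signage absent → not met
Not met: 1, 2, 3, 4, 5, 7, 9

1, 2, 3, 4, 5, 7, 9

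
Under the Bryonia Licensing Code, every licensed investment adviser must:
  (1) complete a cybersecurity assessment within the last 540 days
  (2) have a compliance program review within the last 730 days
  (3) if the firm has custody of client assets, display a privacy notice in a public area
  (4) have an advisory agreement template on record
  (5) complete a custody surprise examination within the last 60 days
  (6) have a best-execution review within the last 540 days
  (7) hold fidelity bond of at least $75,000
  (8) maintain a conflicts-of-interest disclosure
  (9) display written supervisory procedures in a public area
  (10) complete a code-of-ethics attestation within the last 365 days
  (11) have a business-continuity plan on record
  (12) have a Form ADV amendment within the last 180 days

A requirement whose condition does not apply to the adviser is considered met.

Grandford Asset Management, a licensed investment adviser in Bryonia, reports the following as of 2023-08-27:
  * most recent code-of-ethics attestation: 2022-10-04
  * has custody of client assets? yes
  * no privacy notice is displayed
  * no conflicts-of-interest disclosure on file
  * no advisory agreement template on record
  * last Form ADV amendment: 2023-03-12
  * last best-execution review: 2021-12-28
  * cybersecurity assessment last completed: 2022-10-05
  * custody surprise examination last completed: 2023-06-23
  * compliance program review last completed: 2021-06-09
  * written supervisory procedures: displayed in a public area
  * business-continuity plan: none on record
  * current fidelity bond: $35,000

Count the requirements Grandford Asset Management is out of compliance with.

1. cybersecurity assessment 326 days ago vs limit 540 → met
2. compliance program review 809 days ago vs limit 730 → not met
3. condition 'has custody of client assets' holds; privacy notice absent → not met
4. advisory agreement template absent → not met
5. custody surprise examination 65 days ago vs limit 60 → not met
6. best-execution review 607 days ago vs limit 540 → not met
7. fidelity bond $35,000 < $75,000 → not met
8. conflicts-of-interest disclosure absent → not met
9. written supervisory procedures present → met
10. code-of-ethics attestation 327 days ago vs limit 365 → met
11. business-continuity plan absent → not met
12. Form ADV amendment 168 days ago vs limit 180 → met
Not met: 8 of 12

8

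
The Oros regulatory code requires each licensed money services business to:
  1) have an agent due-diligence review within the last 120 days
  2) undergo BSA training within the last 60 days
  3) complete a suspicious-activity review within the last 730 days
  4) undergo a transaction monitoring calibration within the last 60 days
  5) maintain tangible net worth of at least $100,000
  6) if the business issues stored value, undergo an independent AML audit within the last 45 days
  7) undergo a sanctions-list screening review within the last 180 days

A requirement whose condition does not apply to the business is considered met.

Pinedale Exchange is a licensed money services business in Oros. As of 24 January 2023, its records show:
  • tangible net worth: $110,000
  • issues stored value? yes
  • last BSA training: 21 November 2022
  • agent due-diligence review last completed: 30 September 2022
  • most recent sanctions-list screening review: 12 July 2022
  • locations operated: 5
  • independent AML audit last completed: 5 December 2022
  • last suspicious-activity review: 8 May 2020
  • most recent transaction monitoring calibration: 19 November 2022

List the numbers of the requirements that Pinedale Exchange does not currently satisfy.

2, 3, 4, 6, 7

1. agent due-diligence review 116 days ago vs limit 120 → met
2. BSA training 64 days ago vs limit 60 → not met
3. suspicious-activity review 991 days ago vs limit 730 → not met
4. transaction monitoring calibration 66 days ago vs limit 60 → not met
5. tangible net worth $110,000 ≥ $100,000 → met
6. condition 'issues stored value' holds; independent AML audit 50 days ago vs limit 45 → not met
7. sanctions-list screening review 196 days ago vs limit 180 → not met
Not met: 2, 3, 4, 6, 7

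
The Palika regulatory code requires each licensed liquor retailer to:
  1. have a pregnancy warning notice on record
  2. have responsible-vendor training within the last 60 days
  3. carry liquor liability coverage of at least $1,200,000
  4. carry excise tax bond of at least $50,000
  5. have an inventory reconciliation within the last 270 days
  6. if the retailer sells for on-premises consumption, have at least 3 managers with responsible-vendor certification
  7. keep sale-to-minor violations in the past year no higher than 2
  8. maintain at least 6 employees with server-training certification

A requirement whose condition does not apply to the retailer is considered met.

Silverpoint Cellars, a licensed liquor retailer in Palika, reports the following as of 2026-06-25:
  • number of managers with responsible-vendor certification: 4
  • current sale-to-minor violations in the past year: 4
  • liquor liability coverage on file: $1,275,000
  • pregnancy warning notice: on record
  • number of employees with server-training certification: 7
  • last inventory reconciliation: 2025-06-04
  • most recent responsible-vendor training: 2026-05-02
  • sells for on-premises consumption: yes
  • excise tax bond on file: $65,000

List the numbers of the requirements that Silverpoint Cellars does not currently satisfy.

1. pregnancy warning notice present → met
2. responsible-vendor training 54 days ago vs limit 60 → met
3. liquor liability coverage $1,275,000 ≥ $1,200,000 → met
4. excise tax bond $65,000 ≥ $50,000 → met
5. inventory reconciliation 386 days ago vs limit 270 → not met
6. condition 'sells for on-premises consumption' holds; managers with responsible-vendor certification 4 ≥ 3 → met
7. sale-to-minor violations in the past year 4 > 2 → not met
8. employees with server-training certification 7 ≥ 6 → met
Not met: 5, 7

5, 7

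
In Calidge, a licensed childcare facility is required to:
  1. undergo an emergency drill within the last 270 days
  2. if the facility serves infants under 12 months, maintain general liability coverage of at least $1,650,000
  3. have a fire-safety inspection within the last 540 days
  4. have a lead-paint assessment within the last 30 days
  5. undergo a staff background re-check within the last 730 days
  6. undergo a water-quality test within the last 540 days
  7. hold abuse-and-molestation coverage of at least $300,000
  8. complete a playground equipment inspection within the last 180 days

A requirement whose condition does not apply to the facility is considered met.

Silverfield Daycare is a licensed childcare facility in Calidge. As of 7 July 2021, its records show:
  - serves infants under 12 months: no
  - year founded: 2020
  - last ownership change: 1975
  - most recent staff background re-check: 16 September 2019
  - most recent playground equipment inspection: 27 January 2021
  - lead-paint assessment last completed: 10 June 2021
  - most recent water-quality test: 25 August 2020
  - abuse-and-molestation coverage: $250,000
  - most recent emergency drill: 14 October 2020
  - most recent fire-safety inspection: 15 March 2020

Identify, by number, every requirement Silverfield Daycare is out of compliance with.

1. emergency drill 266 days ago vs limit 270 → met
2. condition 'serves infants under 12 months' does not hold → requirement n/a → met
3. fire-safety inspection 479 days ago vs limit 540 → met
4. lead-paint assessment 27 days ago vs limit 30 → met
5. staff background re-check 660 days ago vs limit 730 → met
6. water-quality test 316 days ago vs limit 540 → met
7. abuse-and-molestation coverage $250,000 < $300,000 → not met
8. playground equipment inspection 161 days ago vs limit 180 → met
Not met: 7

7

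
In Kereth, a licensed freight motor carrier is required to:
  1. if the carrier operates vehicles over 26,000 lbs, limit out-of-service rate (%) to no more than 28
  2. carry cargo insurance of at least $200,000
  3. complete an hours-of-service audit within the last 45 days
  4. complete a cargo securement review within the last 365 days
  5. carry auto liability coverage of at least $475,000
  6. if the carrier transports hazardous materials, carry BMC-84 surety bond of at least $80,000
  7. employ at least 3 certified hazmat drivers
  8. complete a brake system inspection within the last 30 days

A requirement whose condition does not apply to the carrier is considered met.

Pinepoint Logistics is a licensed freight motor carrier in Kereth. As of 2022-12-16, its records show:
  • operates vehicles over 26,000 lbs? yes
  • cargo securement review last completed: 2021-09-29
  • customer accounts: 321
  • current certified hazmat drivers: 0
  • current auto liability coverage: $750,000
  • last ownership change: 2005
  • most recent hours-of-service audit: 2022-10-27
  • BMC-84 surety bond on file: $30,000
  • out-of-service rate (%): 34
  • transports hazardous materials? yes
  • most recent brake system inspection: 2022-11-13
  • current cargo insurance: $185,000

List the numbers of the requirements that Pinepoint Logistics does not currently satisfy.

1. condition 'operates vehicles over 26,000 lbs' holds; out-of-service rate (%) 34 > 28 → not met
2. cargo insurance $185,000 < $200,000 → not met
3. hours-of-service audit 50 days ago vs limit 45 → not met
4. cargo securement review 443 days ago vs limit 365 → not met
5. auto liability coverage $750,000 ≥ $475,000 → met
6. condition 'transports hazardous materials' holds; BMC-84 surety bond $30,000 < $80,000 → not met
7. certified hazmat drivers 0 < 3 → not met
8. brake system inspection 33 days ago vs limit 30 → not met
Not met: 1, 2, 3, 4, 6, 7, 8

1, 2, 3, 4, 6, 7, 8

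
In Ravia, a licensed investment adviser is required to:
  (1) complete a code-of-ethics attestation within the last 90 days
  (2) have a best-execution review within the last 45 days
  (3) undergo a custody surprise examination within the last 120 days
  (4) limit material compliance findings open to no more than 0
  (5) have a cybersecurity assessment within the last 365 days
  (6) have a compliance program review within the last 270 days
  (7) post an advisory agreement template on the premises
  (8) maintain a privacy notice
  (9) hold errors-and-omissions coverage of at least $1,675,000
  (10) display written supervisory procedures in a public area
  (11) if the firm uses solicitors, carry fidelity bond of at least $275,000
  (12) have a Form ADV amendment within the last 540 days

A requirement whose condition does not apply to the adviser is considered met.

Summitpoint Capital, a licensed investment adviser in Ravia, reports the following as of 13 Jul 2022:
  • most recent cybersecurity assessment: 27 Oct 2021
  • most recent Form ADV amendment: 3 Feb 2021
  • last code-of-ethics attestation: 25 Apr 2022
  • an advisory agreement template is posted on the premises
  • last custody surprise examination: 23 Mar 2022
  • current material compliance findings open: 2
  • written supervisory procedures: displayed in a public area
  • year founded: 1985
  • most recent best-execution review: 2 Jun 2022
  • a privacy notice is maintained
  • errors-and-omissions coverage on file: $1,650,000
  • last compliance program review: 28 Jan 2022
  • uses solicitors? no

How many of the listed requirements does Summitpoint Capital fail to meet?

2

1. code-of-ethics attestation 79 days ago vs limit 90 → met
2. best-execution review 41 days ago vs limit 45 → met
3. custody surprise examination 112 days ago vs limit 120 → met
4. material compliance findings open 2 > 0 → not met
5. cybersecurity assessment 259 days ago vs limit 365 → met
6. compliance program review 166 days ago vs limit 270 → met
7. advisory agreement template present → met
8. privacy notice present → met
9. errors-and-omissions coverage $1,650,000 < $1,675,000 → not met
10. written supervisory procedures present → met
11. condition 'uses solicitors' does not hold → requirement n/a → met
12. Form ADV amendment 525 days ago vs limit 540 → met
Not met: 2 of 12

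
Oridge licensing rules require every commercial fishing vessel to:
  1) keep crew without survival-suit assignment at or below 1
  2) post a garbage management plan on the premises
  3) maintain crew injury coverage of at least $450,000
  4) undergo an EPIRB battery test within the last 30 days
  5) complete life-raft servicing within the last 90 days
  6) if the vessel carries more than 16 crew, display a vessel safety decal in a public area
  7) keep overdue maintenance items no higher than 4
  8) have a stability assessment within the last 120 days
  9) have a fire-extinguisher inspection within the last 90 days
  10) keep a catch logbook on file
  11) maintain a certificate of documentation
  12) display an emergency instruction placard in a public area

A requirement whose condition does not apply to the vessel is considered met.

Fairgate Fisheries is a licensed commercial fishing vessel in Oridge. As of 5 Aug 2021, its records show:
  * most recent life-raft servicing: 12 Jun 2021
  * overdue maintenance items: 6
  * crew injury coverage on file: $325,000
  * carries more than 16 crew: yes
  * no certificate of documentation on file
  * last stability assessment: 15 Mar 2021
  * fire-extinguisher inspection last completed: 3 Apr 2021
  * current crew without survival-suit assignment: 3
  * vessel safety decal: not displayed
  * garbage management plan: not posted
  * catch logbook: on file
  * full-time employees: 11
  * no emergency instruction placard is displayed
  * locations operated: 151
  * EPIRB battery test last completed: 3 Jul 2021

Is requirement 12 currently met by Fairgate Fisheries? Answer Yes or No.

12. emergency instruction placard absent → not met

No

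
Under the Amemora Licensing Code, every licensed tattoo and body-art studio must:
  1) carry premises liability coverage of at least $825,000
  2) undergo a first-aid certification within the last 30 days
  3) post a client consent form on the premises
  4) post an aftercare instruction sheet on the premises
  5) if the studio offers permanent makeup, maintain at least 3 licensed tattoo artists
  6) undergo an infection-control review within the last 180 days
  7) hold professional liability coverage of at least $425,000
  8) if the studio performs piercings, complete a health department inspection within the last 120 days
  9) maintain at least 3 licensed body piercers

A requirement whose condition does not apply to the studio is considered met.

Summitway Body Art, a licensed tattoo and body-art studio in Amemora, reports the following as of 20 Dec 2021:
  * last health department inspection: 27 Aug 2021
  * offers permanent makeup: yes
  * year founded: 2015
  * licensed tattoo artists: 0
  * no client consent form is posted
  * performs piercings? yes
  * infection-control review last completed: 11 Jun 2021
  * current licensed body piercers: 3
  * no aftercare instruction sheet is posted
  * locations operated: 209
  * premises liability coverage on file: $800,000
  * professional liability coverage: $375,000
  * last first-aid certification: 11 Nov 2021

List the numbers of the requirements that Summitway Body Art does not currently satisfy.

1, 2, 3, 4, 5, 6, 7

1. premises liability coverage $800,000 < $825,000 → not met
2. first-aid certification 39 days ago vs limit 30 → not met
3. client consent form absent → not met
4. aftercare instruction sheet absent → not met
5. condition 'offers permanent makeup' holds; licensed tattoo artists 0 < 3 → not met
6. infection-control review 192 days ago vs limit 180 → not met
7. professional liability coverage $375,000 < $425,000 → not met
8. condition 'performs piercings' holds; health department inspection 115 days ago vs limit 120 → met
9. licensed body piercers 3 ≥ 3 → met
Not met: 1, 2, 3, 4, 5, 6, 7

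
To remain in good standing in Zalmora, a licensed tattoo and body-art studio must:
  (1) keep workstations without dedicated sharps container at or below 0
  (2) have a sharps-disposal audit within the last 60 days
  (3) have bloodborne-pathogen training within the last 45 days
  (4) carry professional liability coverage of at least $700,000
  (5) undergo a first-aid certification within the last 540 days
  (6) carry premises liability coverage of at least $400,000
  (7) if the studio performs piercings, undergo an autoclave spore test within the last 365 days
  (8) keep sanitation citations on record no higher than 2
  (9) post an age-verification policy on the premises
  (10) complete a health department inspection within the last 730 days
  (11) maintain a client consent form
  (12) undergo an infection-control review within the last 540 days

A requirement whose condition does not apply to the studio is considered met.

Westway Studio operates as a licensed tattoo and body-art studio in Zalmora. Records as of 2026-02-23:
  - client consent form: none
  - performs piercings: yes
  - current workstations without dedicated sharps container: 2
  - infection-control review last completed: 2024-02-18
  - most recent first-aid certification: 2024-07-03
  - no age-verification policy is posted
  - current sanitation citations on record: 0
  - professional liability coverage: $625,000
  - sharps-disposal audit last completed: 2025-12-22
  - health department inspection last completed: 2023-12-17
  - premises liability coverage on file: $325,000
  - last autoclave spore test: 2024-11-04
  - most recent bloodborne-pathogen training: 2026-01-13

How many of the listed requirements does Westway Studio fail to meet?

1. workstations without dedicated sharps container 2 > 0 → not met
2. sharps-disposal audit 63 days ago vs limit 60 → not met
3. bloodborne-pathogen training 41 days ago vs limit 45 → met
4. professional liability coverage $625,000 < $700,000 → not met
5. first-aid certification 600 days ago vs limit 540 → not met
6. premises liability coverage $325,000 < $400,000 → not met
7. condition 'performs piercings' holds; autoclave spore test 476 days ago vs limit 365 → not met
8. sanitation citations on record 0 ≤ 2 → met
9. age-verification policy absent → not met
10. health department inspection 799 days ago vs limit 730 → not met
11. client consent form absent → not met
12. infection-control review 736 days ago vs limit 540 → not met
Not met: 10 of 12

10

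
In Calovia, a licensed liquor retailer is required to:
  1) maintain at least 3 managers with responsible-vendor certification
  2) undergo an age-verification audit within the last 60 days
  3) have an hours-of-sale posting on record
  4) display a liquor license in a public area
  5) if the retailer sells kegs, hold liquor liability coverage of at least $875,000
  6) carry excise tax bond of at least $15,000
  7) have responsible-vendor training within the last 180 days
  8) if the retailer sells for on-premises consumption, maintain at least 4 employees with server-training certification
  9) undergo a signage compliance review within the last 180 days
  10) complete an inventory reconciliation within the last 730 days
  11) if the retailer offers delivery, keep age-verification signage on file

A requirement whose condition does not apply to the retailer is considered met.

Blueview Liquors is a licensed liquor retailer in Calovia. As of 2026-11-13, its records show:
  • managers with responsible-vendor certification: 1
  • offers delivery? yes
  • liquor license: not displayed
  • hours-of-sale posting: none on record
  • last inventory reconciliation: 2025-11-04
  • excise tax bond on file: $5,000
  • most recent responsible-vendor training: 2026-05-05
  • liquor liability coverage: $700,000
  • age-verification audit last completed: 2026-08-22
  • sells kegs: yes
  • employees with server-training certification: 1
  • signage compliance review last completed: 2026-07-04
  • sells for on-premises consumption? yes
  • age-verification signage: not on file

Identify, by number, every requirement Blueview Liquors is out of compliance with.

1. managers with responsible-vendor certification 1 < 3 → not met
2. age-verification audit 83 days ago vs limit 60 → not met
3. hours-of-sale posting absent → not met
4. liquor license absent → not met
5. condition 'sells kegs' holds; liquor liability coverage $700,000 < $875,000 → not met
6. excise tax bond $5,000 < $15,000 → not met
7. responsible-vendor training 192 days ago vs limit 180 → not met
8. condition 'sells for on-premises consumption' holds; employees with server-training certification 1 < 4 → not met
9. signage compliance review 132 days ago vs limit 180 → met
10. inventory reconciliation 374 days ago vs limit 730 → met
11. condition 'offers delivery' holds; age-verification signage absent → not met
Not met: 1, 2, 3, 4, 5, 6, 7, 8, 11

1, 2, 3, 4, 5, 6, 7, 8, 11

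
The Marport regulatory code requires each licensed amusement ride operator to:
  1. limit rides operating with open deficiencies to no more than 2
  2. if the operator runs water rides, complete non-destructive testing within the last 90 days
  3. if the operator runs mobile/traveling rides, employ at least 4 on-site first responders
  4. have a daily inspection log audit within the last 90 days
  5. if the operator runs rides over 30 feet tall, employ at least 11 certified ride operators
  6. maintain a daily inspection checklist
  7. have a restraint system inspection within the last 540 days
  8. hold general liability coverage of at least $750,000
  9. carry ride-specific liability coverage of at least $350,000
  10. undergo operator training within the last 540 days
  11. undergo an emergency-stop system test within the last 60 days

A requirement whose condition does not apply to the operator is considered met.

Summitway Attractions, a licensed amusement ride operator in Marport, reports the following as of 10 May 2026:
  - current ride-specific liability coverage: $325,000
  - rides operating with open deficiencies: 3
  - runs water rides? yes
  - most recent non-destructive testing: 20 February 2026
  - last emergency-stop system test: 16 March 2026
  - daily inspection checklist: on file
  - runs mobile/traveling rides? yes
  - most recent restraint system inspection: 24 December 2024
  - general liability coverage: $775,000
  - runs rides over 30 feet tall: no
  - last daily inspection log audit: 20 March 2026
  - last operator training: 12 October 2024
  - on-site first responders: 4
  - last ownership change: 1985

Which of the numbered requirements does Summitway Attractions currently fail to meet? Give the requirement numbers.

1, 9, 10

1. rides operating with open deficiencies 3 > 2 → not met
2. condition 'runs water rides' holds; non-destructive testing 79 days ago vs limit 90 → met
3. condition 'runs mobile/traveling rides' holds; on-site first responders 4 ≥ 4 → met
4. daily inspection log audit 51 days ago vs limit 90 → met
5. condition 'runs rides over 30 feet tall' does not hold → requirement n/a → met
6. daily inspection checklist present → met
7. restraint system inspection 502 days ago vs limit 540 → met
8. general liability coverage $775,000 ≥ $750,000 → met
9. ride-specific liability coverage $325,000 < $350,000 → not met
10. operator training 575 days ago vs limit 540 → not met
11. emergency-stop system test 55 days ago vs limit 60 → met
Not met: 1, 9, 10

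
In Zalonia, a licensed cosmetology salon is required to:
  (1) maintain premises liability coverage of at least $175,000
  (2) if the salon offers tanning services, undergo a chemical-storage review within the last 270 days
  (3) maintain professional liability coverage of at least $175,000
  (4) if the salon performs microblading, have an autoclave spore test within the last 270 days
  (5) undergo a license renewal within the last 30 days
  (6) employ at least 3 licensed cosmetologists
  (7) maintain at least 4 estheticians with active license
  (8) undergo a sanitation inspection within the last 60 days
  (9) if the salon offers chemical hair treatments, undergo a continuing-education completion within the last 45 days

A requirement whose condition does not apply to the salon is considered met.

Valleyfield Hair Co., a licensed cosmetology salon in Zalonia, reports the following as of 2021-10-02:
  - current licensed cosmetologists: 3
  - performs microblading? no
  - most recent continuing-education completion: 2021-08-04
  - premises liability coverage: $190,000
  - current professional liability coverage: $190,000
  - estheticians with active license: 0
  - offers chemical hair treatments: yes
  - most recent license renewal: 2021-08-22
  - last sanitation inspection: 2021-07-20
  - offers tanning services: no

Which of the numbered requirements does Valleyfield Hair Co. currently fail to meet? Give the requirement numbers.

5, 7, 8, 9

1. premises liability coverage $190,000 ≥ $175,000 → met
2. condition 'offers tanning services' does not hold → requirement n/a → met
3. professional liability coverage $190,000 ≥ $175,000 → met
4. condition 'performs microblading' does not hold → requirement n/a → met
5. license renewal 41 days ago vs limit 30 → not met
6. licensed cosmetologists 3 ≥ 3 → met
7. estheticians with active license 0 < 4 → not met
8. sanitation inspection 74 days ago vs limit 60 → not met
9. condition 'offers chemical hair treatments' holds; continuing-education completion 59 days ago vs limit 45 → not met
Not met: 5, 7, 8, 9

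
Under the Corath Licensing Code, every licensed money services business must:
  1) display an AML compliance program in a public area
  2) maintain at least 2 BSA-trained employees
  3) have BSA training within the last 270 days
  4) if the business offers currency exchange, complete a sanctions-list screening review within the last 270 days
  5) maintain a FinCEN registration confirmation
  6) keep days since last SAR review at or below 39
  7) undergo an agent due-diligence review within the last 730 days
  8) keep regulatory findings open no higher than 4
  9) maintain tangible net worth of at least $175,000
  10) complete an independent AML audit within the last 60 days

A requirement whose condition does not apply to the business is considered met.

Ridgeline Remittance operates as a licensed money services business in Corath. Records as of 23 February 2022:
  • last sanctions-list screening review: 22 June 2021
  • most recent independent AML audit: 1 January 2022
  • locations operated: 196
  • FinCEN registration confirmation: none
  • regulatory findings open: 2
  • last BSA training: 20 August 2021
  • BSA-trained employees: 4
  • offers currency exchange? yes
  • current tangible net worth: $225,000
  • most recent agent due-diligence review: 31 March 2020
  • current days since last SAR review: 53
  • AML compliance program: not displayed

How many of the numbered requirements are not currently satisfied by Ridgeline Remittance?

3

1. AML compliance program absent → not met
2. BSA-trained employees 4 ≥ 2 → met
3. BSA training 187 days ago vs limit 270 → met
4. condition 'offers currency exchange' holds; sanctions-list screening review 246 days ago vs limit 270 → met
5. FinCEN registration confirmation absent → not met
6. days since last SAR review 53 > 39 → not met
7. agent due-diligence review 694 days ago vs limit 730 → met
8. regulatory findings open 2 ≤ 4 → met
9. tangible net worth $225,000 ≥ $175,000 → met
10. independent AML audit 53 days ago vs limit 60 → met
Not met: 3 of 10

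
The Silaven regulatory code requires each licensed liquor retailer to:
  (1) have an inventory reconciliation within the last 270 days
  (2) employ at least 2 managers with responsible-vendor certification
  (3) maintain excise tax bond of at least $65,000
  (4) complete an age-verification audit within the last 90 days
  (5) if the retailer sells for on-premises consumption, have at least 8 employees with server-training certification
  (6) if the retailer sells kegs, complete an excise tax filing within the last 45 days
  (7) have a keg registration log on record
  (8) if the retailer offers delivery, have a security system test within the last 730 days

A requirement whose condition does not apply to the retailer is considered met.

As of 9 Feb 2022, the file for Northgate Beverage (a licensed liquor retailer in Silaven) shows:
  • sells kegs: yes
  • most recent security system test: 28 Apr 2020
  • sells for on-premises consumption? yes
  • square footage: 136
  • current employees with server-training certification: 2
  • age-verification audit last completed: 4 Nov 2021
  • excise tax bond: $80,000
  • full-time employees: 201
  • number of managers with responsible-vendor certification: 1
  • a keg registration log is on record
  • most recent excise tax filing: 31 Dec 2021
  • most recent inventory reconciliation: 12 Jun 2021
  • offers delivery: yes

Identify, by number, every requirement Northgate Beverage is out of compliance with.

2, 4, 5

1. inventory reconciliation 242 days ago vs limit 270 → met
2. managers with responsible-vendor certification 1 < 2 → not met
3. excise tax bond $80,000 ≥ $65,000 → met
4. age-verification audit 97 days ago vs limit 90 → not met
5. condition 'sells for on-premises consumption' holds; employees with server-training certification 2 < 8 → not met
6. condition 'sells kegs' holds; excise tax filing 40 days ago vs limit 45 → met
7. keg registration log present → met
8. condition 'offers delivery' holds; security system test 652 days ago vs limit 730 → met
Not met: 2, 4, 5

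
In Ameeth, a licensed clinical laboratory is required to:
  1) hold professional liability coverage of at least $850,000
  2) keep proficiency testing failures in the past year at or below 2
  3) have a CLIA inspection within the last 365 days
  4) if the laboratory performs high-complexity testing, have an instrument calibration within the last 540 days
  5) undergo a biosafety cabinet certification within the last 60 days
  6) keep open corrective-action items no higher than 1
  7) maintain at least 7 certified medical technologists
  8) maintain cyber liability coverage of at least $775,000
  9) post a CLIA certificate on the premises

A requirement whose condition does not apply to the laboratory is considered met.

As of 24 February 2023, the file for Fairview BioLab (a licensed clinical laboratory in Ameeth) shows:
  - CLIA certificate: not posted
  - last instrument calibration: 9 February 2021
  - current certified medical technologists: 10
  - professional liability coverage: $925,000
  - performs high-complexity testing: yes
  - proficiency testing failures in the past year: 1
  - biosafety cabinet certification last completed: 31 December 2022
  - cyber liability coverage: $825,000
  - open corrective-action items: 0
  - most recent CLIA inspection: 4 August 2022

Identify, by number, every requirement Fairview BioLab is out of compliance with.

4, 9

1. professional liability coverage $925,000 ≥ $850,000 → met
2. proficiency testing failures in the past year 1 ≤ 2 → met
3. CLIA inspection 204 days ago vs limit 365 → met
4. condition 'performs high-complexity testing' holds; instrument calibration 745 days ago vs limit 540 → not met
5. biosafety cabinet certification 55 days ago vs limit 60 → met
6. open corrective-action items 0 ≤ 1 → met
7. certified medical technologists 10 ≥ 7 → met
8. cyber liability coverage $825,000 ≥ $775,000 → met
9. CLIA certificate absent → not met
Not met: 4, 9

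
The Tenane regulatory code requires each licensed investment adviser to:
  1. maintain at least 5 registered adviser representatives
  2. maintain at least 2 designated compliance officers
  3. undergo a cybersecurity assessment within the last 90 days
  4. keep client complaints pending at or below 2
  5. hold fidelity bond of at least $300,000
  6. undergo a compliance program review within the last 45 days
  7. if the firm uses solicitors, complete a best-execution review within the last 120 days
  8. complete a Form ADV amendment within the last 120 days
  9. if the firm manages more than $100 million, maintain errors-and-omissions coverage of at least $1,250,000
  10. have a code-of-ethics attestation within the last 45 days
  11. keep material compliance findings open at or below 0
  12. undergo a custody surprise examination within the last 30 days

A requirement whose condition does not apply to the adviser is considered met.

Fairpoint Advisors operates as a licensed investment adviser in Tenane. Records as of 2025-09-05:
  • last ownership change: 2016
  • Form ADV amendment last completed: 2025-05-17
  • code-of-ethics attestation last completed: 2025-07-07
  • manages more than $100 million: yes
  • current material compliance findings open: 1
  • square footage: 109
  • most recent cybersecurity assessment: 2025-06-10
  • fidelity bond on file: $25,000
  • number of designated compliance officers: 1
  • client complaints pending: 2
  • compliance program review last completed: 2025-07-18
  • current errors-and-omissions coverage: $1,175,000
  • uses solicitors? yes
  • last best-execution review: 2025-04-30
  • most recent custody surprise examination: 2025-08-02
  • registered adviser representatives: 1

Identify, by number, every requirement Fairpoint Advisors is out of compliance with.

1. registered adviser representatives 1 < 5 → not met
2. designated compliance officers 1 < 2 → not met
3. cybersecurity assessment 87 days ago vs limit 90 → met
4. client complaints pending 2 ≤ 2 → met
5. fidelity bond $25,000 < $300,000 → not met
6. compliance program review 49 days ago vs limit 45 → not met
7. condition 'uses solicitors' holds; best-execution review 128 days ago vs limit 120 → not met
8. Form ADV amendment 111 days ago vs limit 120 → met
9. condition 'manages more than $100 million' holds; errors-and-omissions coverage $1,175,000 < $1,250,000 → not met
10. code-of-ethics attestation 60 days ago vs limit 45 → not met
11. material compliance findings open 1 > 0 → not met
12. custody surprise examination 34 days ago vs limit 30 → not met
Not met: 1, 2, 5, 6, 7, 9, 10, 11, 12

1, 2, 5, 6, 7, 9, 10, 11, 12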